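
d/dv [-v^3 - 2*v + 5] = -3*v^2 - 2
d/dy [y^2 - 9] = 2*y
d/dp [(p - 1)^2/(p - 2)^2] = (2 - 2*p)/(p - 2)^3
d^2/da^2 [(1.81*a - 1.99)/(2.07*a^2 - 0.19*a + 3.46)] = ((8.9264 - 22.4802*a)*(2.07*a^2 - 0.19*a + 3.46) + (1.81*a - 1.99)*(4.14*a - 0.19)*(8.28*a - 0.38))/(2.07*a^2 - 0.19*a + 3.46)^3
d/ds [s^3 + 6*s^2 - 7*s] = 3*s^2 + 12*s - 7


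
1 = 1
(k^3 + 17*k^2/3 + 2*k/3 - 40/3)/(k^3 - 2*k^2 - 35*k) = (3*k^2 + 2*k - 8)/(3*k*(k - 7))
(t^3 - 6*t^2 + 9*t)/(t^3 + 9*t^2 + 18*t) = (t^2 - 6*t + 9)/(t^2 + 9*t + 18)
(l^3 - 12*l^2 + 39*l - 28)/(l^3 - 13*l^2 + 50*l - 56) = (l - 1)/(l - 2)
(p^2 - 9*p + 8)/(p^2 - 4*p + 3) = (p - 8)/(p - 3)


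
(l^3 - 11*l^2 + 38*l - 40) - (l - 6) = l^3 - 11*l^2 + 37*l - 34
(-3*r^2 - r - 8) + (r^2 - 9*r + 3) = -2*r^2 - 10*r - 5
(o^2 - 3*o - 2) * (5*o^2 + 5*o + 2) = 5*o^4 - 10*o^3 - 23*o^2 - 16*o - 4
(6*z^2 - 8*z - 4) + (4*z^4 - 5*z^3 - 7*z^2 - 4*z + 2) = 4*z^4 - 5*z^3 - z^2 - 12*z - 2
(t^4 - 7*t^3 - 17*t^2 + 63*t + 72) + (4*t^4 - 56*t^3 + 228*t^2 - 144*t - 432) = 5*t^4 - 63*t^3 + 211*t^2 - 81*t - 360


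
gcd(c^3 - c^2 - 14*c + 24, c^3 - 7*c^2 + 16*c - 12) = c^2 - 5*c + 6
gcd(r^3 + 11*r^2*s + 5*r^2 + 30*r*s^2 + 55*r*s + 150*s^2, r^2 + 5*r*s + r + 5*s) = r + 5*s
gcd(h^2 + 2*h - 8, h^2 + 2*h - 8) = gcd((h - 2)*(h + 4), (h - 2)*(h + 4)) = h^2 + 2*h - 8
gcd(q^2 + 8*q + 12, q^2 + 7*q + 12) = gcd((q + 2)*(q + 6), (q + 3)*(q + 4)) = 1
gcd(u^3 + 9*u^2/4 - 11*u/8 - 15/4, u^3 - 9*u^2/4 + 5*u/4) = u - 5/4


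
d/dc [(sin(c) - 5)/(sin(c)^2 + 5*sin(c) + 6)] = (10*sin(c) + cos(c)^2 + 30)*cos(c)/(sin(c)^2 + 5*sin(c) + 6)^2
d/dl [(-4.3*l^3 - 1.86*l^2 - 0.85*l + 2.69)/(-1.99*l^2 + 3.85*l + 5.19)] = (8.557*l^4 - 33.11*l^3 - 75.8035*l^2 - 8.6006*l - 14.768)/(3.9601*l^4 - 15.323*l^3 - 5.8337*l^2 + 39.963*l + 26.9361)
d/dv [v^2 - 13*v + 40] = 2*v - 13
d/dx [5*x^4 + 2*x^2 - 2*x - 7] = 20*x^3 + 4*x - 2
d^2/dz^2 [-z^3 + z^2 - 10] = 2 - 6*z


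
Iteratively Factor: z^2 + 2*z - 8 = (z - 2)*(z + 4)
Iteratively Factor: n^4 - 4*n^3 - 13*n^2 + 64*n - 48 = (n - 3)*(n^3 - n^2 - 16*n + 16) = (n - 3)*(n - 1)*(n^2 - 16) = (n - 3)*(n - 1)*(n + 4)*(n - 4)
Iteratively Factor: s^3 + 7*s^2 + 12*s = (s)*(s^2 + 7*s + 12) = s*(s + 3)*(s + 4)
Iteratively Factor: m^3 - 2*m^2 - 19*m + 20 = (m - 5)*(m^2 + 3*m - 4) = (m - 5)*(m + 4)*(m - 1)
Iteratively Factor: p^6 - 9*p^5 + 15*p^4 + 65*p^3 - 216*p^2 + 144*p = (p - 3)*(p^5 - 6*p^4 - 3*p^3 + 56*p^2 - 48*p) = p*(p - 3)*(p^4 - 6*p^3 - 3*p^2 + 56*p - 48) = p*(p - 3)*(p + 3)*(p^3 - 9*p^2 + 24*p - 16) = p*(p - 4)*(p - 3)*(p + 3)*(p^2 - 5*p + 4) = p*(p - 4)^2*(p - 3)*(p + 3)*(p - 1)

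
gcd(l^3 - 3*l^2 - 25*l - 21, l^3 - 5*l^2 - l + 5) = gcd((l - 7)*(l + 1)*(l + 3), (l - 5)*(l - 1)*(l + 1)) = l + 1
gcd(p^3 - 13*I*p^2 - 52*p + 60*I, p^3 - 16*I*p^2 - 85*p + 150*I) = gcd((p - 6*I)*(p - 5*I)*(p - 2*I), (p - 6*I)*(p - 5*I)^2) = p^2 - 11*I*p - 30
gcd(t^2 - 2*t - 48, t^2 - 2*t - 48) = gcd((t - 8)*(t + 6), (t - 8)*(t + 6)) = t^2 - 2*t - 48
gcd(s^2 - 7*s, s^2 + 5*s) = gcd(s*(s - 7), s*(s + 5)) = s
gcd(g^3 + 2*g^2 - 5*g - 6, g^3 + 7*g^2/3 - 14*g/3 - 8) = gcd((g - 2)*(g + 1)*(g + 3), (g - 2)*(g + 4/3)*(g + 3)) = g^2 + g - 6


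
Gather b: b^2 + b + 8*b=b^2 + 9*b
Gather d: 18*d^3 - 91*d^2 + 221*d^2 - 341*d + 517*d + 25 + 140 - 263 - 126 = 18*d^3 + 130*d^2 + 176*d - 224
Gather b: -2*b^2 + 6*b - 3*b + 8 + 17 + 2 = -2*b^2 + 3*b + 27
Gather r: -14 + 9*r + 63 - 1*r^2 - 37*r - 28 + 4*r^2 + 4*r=3*r^2 - 24*r + 21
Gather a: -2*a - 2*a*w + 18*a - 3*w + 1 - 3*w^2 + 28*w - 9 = a*(16 - 2*w) - 3*w^2 + 25*w - 8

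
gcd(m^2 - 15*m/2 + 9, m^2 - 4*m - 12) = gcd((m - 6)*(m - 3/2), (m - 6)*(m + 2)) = m - 6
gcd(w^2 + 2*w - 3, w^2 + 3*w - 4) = w - 1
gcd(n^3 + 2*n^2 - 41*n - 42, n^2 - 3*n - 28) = 1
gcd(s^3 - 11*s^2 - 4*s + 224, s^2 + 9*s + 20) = s + 4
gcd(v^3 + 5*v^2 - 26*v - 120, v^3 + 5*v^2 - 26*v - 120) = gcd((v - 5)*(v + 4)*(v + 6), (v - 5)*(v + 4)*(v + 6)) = v^3 + 5*v^2 - 26*v - 120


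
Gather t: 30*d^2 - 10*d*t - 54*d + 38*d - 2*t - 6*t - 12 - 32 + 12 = 30*d^2 - 16*d + t*(-10*d - 8) - 32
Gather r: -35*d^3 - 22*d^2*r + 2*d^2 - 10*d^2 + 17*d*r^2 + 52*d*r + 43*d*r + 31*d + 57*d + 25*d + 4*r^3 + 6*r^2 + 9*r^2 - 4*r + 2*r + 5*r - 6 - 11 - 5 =-35*d^3 - 8*d^2 + 113*d + 4*r^3 + r^2*(17*d + 15) + r*(-22*d^2 + 95*d + 3) - 22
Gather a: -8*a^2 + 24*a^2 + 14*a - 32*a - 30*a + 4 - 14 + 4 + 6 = 16*a^2 - 48*a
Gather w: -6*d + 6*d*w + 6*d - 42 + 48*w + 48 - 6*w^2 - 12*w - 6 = -6*w^2 + w*(6*d + 36)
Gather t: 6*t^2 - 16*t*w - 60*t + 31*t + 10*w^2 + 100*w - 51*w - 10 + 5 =6*t^2 + t*(-16*w - 29) + 10*w^2 + 49*w - 5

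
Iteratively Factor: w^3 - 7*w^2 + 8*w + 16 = (w - 4)*(w^2 - 3*w - 4) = (w - 4)*(w + 1)*(w - 4)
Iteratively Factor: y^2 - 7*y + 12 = (y - 4)*(y - 3)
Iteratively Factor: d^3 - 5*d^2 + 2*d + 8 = (d - 4)*(d^2 - d - 2) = (d - 4)*(d + 1)*(d - 2)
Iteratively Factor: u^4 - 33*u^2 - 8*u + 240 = (u + 4)*(u^3 - 4*u^2 - 17*u + 60) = (u + 4)^2*(u^2 - 8*u + 15) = (u - 5)*(u + 4)^2*(u - 3)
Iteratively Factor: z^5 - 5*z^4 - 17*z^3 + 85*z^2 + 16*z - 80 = (z - 1)*(z^4 - 4*z^3 - 21*z^2 + 64*z + 80) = (z - 4)*(z - 1)*(z^3 - 21*z - 20) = (z - 4)*(z - 1)*(z + 4)*(z^2 - 4*z - 5) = (z - 5)*(z - 4)*(z - 1)*(z + 4)*(z + 1)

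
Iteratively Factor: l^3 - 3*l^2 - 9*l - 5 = (l + 1)*(l^2 - 4*l - 5) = (l + 1)^2*(l - 5)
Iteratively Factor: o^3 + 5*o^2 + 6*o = (o + 3)*(o^2 + 2*o) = o*(o + 3)*(o + 2)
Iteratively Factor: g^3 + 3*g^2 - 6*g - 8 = (g + 4)*(g^2 - g - 2) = (g + 1)*(g + 4)*(g - 2)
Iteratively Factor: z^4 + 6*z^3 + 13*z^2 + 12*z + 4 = (z + 2)*(z^3 + 4*z^2 + 5*z + 2) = (z + 1)*(z + 2)*(z^2 + 3*z + 2) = (z + 1)^2*(z + 2)*(z + 2)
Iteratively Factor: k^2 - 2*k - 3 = (k + 1)*(k - 3)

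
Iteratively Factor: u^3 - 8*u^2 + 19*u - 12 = (u - 3)*(u^2 - 5*u + 4) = (u - 4)*(u - 3)*(u - 1)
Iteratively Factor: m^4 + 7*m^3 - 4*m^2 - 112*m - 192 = (m - 4)*(m^3 + 11*m^2 + 40*m + 48) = (m - 4)*(m + 4)*(m^2 + 7*m + 12) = (m - 4)*(m + 4)^2*(m + 3)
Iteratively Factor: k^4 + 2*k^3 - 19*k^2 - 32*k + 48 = (k - 4)*(k^3 + 6*k^2 + 5*k - 12) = (k - 4)*(k + 3)*(k^2 + 3*k - 4) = (k - 4)*(k - 1)*(k + 3)*(k + 4)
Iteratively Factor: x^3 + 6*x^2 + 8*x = (x + 2)*(x^2 + 4*x) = (x + 2)*(x + 4)*(x)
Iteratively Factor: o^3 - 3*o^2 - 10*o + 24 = (o - 4)*(o^2 + o - 6) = (o - 4)*(o - 2)*(o + 3)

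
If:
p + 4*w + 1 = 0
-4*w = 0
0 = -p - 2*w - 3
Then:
No Solution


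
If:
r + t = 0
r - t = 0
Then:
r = 0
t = 0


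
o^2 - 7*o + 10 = (o - 5)*(o - 2)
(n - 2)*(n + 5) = n^2 + 3*n - 10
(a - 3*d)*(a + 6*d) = a^2 + 3*a*d - 18*d^2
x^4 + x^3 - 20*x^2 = x^2*(x - 4)*(x + 5)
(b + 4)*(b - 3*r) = b^2 - 3*b*r + 4*b - 12*r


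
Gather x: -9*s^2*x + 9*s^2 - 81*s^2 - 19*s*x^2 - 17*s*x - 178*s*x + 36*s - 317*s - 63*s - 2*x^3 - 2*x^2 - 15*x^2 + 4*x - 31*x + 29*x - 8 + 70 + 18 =-72*s^2 - 344*s - 2*x^3 + x^2*(-19*s - 17) + x*(-9*s^2 - 195*s + 2) + 80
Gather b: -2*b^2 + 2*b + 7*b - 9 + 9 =-2*b^2 + 9*b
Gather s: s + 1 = s + 1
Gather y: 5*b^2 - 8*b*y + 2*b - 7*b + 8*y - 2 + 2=5*b^2 - 5*b + y*(8 - 8*b)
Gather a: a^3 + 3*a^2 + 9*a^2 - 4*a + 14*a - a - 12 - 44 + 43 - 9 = a^3 + 12*a^2 + 9*a - 22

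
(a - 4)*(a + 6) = a^2 + 2*a - 24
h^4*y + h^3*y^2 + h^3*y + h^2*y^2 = h^2*(h + y)*(h*y + y)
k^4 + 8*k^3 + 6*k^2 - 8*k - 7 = (k - 1)*(k + 1)^2*(k + 7)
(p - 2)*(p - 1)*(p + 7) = p^3 + 4*p^2 - 19*p + 14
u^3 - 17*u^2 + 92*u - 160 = (u - 8)*(u - 5)*(u - 4)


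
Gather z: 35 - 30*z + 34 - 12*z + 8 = 77 - 42*z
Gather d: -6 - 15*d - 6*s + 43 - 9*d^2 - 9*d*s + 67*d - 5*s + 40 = -9*d^2 + d*(52 - 9*s) - 11*s + 77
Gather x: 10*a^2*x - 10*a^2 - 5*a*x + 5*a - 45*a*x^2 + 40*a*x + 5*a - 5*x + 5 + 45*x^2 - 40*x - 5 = -10*a^2 + 10*a + x^2*(45 - 45*a) + x*(10*a^2 + 35*a - 45)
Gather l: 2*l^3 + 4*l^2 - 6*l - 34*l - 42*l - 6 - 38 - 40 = 2*l^3 + 4*l^2 - 82*l - 84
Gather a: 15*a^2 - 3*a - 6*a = 15*a^2 - 9*a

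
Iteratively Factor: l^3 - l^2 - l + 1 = (l + 1)*(l^2 - 2*l + 1) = (l - 1)*(l + 1)*(l - 1)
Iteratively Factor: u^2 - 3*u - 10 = (u + 2)*(u - 5)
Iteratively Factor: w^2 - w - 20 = (w + 4)*(w - 5)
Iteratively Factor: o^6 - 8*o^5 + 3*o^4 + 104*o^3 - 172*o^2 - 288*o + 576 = (o - 4)*(o^5 - 4*o^4 - 13*o^3 + 52*o^2 + 36*o - 144) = (o - 4)*(o + 3)*(o^4 - 7*o^3 + 8*o^2 + 28*o - 48) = (o - 4)*(o - 3)*(o + 3)*(o^3 - 4*o^2 - 4*o + 16) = (o - 4)^2*(o - 3)*(o + 3)*(o^2 - 4) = (o - 4)^2*(o - 3)*(o - 2)*(o + 3)*(o + 2)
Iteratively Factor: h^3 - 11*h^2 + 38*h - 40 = (h - 4)*(h^2 - 7*h + 10) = (h - 4)*(h - 2)*(h - 5)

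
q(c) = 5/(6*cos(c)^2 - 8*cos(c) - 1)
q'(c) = 5*(12*sin(c)*cos(c) - 8*sin(c))/(6*cos(c)^2 - 8*cos(c) - 1)^2 = 20*(3*cos(c) - 2)*sin(c)/(-6*cos(c)^2 + 8*cos(c) + 1)^2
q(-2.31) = 0.70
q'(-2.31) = 1.17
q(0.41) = -1.52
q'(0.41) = 0.55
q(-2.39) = 0.62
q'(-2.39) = 0.88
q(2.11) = 1.07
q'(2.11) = -2.76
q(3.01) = 0.39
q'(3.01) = -0.08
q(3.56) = 0.44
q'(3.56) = 0.30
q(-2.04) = 1.30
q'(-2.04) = 4.05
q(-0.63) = -1.41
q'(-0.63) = -0.40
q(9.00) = 0.44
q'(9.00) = -0.31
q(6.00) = -1.59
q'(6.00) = -0.50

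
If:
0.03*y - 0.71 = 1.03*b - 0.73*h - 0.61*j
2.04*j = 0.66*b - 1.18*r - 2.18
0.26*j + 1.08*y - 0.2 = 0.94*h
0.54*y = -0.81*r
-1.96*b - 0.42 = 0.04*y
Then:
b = -0.24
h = 1.11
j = -0.64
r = -0.87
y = 1.31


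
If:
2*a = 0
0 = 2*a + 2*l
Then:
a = 0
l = 0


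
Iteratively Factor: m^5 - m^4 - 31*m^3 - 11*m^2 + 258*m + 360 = (m - 4)*(m^4 + 3*m^3 - 19*m^2 - 87*m - 90) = (m - 5)*(m - 4)*(m^3 + 8*m^2 + 21*m + 18) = (m - 5)*(m - 4)*(m + 2)*(m^2 + 6*m + 9) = (m - 5)*(m - 4)*(m + 2)*(m + 3)*(m + 3)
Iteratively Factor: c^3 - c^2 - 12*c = (c + 3)*(c^2 - 4*c) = (c - 4)*(c + 3)*(c)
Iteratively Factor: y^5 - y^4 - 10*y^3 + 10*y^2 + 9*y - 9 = (y - 1)*(y^4 - 10*y^2 + 9) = (y - 3)*(y - 1)*(y^3 + 3*y^2 - y - 3) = (y - 3)*(y - 1)^2*(y^2 + 4*y + 3) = (y - 3)*(y - 1)^2*(y + 3)*(y + 1)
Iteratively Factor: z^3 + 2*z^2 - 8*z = (z + 4)*(z^2 - 2*z) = z*(z + 4)*(z - 2)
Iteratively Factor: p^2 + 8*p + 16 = (p + 4)*(p + 4)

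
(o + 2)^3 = o^3 + 6*o^2 + 12*o + 8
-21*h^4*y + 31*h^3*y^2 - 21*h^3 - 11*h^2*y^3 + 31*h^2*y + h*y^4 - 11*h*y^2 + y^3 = (-7*h + y)*(-3*h + y)*(-h + y)*(h*y + 1)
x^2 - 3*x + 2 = (x - 2)*(x - 1)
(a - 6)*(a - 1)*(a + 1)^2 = a^4 - 5*a^3 - 7*a^2 + 5*a + 6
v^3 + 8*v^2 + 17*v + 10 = (v + 1)*(v + 2)*(v + 5)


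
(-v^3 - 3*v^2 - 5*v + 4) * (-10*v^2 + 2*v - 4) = 10*v^5 + 28*v^4 + 48*v^3 - 38*v^2 + 28*v - 16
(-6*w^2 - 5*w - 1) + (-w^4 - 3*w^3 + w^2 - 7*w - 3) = -w^4 - 3*w^3 - 5*w^2 - 12*w - 4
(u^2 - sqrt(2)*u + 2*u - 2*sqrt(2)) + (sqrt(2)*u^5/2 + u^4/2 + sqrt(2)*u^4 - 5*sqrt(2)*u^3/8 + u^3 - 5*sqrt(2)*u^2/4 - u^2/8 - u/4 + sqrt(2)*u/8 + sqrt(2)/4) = sqrt(2)*u^5/2 + u^4/2 + sqrt(2)*u^4 - 5*sqrt(2)*u^3/8 + u^3 - 5*sqrt(2)*u^2/4 + 7*u^2/8 - 7*sqrt(2)*u/8 + 7*u/4 - 7*sqrt(2)/4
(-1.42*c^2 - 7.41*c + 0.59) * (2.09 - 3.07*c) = 4.3594*c^3 + 19.7809*c^2 - 17.2982*c + 1.2331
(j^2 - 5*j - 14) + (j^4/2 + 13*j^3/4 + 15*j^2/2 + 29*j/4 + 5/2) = j^4/2 + 13*j^3/4 + 17*j^2/2 + 9*j/4 - 23/2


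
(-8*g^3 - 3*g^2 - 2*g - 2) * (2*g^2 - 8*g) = -16*g^5 + 58*g^4 + 20*g^3 + 12*g^2 + 16*g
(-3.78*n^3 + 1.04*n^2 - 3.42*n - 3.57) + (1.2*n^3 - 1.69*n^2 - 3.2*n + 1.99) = -2.58*n^3 - 0.65*n^2 - 6.62*n - 1.58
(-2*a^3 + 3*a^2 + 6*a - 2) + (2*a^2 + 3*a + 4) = -2*a^3 + 5*a^2 + 9*a + 2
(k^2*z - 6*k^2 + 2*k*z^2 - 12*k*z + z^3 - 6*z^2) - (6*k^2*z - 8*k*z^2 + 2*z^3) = -5*k^2*z - 6*k^2 + 10*k*z^2 - 12*k*z - z^3 - 6*z^2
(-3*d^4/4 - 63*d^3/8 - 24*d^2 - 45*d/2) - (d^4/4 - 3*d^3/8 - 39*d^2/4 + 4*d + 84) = -d^4 - 15*d^3/2 - 57*d^2/4 - 53*d/2 - 84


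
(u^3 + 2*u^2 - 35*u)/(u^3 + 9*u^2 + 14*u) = (u - 5)/(u + 2)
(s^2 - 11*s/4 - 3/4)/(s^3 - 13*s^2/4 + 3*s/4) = (4*s + 1)/(s*(4*s - 1))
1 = 1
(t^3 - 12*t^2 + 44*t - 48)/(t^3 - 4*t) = (t^2 - 10*t + 24)/(t*(t + 2))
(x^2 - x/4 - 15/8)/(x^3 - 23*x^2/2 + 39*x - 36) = (x + 5/4)/(x^2 - 10*x + 24)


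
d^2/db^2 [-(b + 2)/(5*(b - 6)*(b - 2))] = 2*(-b^3 - 6*b^2 + 84*b - 200)/(5*(b^6 - 24*b^5 + 228*b^4 - 1088*b^3 + 2736*b^2 - 3456*b + 1728))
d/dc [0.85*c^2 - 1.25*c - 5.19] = 1.7*c - 1.25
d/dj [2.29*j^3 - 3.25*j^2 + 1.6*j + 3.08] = 6.87*j^2 - 6.5*j + 1.6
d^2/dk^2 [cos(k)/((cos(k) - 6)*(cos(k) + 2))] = (-4*(1 - cos(k)^2)^2 - cos(k)^5 - 70*cos(k)^3 + 40*cos(k)^2 - 72*cos(k) - 92)/((cos(k) - 6)^3*(cos(k) + 2)^3)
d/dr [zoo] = 0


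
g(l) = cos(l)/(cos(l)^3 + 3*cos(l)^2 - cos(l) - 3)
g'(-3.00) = -352.26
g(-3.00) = 24.73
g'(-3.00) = -352.26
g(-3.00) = 24.73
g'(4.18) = -0.88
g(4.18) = 0.27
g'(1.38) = 0.32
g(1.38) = -0.06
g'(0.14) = 182.22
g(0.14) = -12.74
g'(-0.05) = -4000.00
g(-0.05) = -99.99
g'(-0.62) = -2.13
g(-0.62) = -0.63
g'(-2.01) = -0.69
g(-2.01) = 0.20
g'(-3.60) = 10.36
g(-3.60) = 2.18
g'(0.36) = 10.73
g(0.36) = -1.92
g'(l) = (3*sin(l)*cos(l)^2 + 6*sin(l)*cos(l) - sin(l))*cos(l)/(cos(l)^3 + 3*cos(l)^2 - cos(l) - 3)^2 - sin(l)/(cos(l)^3 + 3*cos(l)^2 - cos(l) - 3) = (3*cos(l) + 3*cos(2*l) + cos(3*l) + 9)/(2*(cos(l) + 3)^2*sin(l)^3)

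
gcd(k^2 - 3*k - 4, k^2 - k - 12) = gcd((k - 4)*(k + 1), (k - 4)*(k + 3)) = k - 4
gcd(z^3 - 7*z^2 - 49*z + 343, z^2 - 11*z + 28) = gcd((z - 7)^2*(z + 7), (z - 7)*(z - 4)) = z - 7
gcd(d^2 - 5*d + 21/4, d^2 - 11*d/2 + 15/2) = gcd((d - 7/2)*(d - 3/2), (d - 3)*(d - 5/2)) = 1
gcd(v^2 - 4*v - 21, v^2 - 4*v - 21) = v^2 - 4*v - 21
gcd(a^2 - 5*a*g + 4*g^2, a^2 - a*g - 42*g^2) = 1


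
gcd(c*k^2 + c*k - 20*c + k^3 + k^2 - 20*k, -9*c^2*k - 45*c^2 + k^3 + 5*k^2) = k + 5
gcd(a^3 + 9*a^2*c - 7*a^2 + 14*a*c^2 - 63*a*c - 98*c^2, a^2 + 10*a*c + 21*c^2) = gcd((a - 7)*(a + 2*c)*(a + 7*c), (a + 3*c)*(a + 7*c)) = a + 7*c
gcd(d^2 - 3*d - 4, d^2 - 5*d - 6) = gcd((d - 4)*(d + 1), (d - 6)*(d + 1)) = d + 1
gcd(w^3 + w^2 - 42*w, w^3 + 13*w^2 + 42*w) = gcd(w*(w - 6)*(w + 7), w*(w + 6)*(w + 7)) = w^2 + 7*w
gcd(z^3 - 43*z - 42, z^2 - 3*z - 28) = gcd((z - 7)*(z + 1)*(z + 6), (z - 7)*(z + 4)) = z - 7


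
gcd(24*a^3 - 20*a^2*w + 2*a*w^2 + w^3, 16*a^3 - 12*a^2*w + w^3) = 4*a^2 - 4*a*w + w^2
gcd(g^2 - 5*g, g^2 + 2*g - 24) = 1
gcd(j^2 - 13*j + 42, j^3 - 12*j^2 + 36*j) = j - 6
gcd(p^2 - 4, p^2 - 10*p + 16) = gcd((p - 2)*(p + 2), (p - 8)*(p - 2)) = p - 2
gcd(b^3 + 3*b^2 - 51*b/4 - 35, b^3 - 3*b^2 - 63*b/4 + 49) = b^2 + b/2 - 14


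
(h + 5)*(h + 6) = h^2 + 11*h + 30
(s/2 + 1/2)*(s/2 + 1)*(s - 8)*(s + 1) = s^4/4 - s^3 - 27*s^2/4 - 19*s/2 - 4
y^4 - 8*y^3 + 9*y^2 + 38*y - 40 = (y - 5)*(y - 4)*(y - 1)*(y + 2)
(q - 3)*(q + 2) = q^2 - q - 6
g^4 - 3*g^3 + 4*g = g*(g - 2)^2*(g + 1)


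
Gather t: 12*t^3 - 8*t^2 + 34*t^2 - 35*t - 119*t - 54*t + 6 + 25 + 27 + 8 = 12*t^3 + 26*t^2 - 208*t + 66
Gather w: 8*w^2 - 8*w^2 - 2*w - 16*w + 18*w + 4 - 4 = 0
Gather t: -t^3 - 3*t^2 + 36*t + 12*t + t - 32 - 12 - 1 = -t^3 - 3*t^2 + 49*t - 45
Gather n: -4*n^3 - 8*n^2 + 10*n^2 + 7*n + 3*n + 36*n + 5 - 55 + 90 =-4*n^3 + 2*n^2 + 46*n + 40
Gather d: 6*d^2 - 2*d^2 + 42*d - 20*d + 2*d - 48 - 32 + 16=4*d^2 + 24*d - 64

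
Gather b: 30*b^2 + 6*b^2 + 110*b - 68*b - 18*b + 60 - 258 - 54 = 36*b^2 + 24*b - 252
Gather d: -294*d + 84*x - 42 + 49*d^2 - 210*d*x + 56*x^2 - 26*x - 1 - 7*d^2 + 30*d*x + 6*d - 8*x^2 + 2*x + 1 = 42*d^2 + d*(-180*x - 288) + 48*x^2 + 60*x - 42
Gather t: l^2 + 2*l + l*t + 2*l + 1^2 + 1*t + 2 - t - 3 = l^2 + l*t + 4*l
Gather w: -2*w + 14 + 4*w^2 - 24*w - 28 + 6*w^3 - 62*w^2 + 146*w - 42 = 6*w^3 - 58*w^2 + 120*w - 56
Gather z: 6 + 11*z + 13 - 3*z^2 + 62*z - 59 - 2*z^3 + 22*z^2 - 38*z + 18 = -2*z^3 + 19*z^2 + 35*z - 22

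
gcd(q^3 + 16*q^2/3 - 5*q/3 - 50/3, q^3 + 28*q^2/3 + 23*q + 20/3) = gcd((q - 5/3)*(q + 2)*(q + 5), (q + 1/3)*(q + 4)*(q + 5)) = q + 5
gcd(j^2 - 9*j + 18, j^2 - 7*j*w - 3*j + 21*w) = j - 3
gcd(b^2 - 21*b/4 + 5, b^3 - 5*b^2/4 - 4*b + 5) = b - 5/4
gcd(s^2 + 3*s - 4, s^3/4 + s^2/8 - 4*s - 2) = s + 4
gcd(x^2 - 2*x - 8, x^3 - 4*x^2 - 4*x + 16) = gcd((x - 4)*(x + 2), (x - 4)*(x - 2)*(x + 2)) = x^2 - 2*x - 8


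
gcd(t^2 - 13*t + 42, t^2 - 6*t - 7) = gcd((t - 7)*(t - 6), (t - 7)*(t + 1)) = t - 7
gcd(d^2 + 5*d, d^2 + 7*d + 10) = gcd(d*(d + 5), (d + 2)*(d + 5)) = d + 5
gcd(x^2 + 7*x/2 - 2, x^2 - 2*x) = 1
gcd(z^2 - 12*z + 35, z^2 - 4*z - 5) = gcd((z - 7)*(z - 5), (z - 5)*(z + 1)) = z - 5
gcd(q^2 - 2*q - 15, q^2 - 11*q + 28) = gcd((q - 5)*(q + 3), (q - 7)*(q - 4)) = 1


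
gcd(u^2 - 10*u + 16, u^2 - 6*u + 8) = u - 2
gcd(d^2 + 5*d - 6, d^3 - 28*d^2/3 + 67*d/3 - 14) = d - 1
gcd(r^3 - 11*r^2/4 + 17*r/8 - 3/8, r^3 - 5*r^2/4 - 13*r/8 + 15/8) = r^2 - 5*r/2 + 3/2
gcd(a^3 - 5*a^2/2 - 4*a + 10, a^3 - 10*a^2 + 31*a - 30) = a - 2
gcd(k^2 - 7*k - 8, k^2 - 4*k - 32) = k - 8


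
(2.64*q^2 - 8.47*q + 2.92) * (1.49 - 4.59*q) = -12.1176*q^3 + 42.8109*q^2 - 26.0231*q + 4.3508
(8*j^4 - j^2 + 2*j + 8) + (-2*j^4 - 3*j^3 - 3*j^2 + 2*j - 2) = 6*j^4 - 3*j^3 - 4*j^2 + 4*j + 6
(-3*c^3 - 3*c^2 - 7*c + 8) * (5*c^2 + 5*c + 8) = -15*c^5 - 30*c^4 - 74*c^3 - 19*c^2 - 16*c + 64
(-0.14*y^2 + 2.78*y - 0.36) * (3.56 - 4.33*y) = 0.6062*y^3 - 12.5358*y^2 + 11.4556*y - 1.2816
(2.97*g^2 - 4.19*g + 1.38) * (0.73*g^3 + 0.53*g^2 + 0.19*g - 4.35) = 2.1681*g^5 - 1.4846*g^4 - 0.649*g^3 - 12.9842*g^2 + 18.4887*g - 6.003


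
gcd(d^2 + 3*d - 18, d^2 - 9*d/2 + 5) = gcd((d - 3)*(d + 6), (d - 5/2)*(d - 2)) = 1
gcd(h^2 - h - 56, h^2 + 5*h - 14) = h + 7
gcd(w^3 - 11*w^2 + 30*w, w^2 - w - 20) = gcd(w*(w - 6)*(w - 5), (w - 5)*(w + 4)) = w - 5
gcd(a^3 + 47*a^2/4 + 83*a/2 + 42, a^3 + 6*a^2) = a + 6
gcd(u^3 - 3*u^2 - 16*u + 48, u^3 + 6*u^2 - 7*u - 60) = u^2 + u - 12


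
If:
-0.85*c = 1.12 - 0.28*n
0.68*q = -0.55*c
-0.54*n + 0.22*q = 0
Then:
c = -1.19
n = 0.39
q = 0.96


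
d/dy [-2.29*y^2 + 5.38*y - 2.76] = 5.38 - 4.58*y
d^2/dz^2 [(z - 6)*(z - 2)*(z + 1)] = 6*z - 14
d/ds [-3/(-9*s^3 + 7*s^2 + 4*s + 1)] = 3*(-27*s^2 + 14*s + 4)/(-9*s^3 + 7*s^2 + 4*s + 1)^2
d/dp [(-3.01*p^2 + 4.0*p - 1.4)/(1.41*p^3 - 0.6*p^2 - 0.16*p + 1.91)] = (4.2441*p^4 - 11.28*p^3 + 8.8036*p^2 - 13.1782*p + 7.416)/(1.9881*p^6 - 1.692*p^5 - 0.0912*p^4 + 5.5782*p^3 - 2.2664*p^2 - 0.6112*p + 3.6481)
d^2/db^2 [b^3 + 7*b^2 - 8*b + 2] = 6*b + 14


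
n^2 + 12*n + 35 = (n + 5)*(n + 7)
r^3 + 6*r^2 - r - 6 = (r - 1)*(r + 1)*(r + 6)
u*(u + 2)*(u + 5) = u^3 + 7*u^2 + 10*u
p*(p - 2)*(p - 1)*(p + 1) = p^4 - 2*p^3 - p^2 + 2*p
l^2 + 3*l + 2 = (l + 1)*(l + 2)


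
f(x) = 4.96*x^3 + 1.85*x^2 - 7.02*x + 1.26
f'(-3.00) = 115.80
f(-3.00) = -94.95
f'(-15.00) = 3285.48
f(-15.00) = -16217.19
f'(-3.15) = 128.97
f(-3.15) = -113.30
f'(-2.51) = 77.44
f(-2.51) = -47.90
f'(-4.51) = 278.95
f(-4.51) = -384.45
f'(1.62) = 38.03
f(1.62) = 15.83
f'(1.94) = 56.16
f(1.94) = 30.82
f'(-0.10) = -7.24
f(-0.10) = 1.98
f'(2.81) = 120.87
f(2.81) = 106.19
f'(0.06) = -6.74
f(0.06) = 0.85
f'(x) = 14.88*x^2 + 3.7*x - 7.02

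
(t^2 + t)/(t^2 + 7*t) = (t + 1)/(t + 7)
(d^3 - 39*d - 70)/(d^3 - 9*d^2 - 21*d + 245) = (d + 2)/(d - 7)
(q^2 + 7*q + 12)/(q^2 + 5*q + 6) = (q + 4)/(q + 2)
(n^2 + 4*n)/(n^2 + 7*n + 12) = n/(n + 3)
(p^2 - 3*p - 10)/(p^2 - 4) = (p - 5)/(p - 2)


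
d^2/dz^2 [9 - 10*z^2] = -20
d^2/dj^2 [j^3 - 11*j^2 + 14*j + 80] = 6*j - 22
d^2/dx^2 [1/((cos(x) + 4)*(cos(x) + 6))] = (-4*sin(x)^4 + 6*sin(x)^2 + 555*cos(x)/2 - 15*cos(3*x)/2 + 150)/((cos(x) + 4)^3*(cos(x) + 6)^3)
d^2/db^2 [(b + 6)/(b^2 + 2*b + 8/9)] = 162*(36*(b + 1)^2*(b + 6) - (3*b + 8)*(9*b^2 + 18*b + 8))/(9*b^2 + 18*b + 8)^3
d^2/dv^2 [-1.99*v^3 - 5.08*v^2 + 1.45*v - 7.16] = -11.94*v - 10.16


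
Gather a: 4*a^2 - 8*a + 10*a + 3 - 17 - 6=4*a^2 + 2*a - 20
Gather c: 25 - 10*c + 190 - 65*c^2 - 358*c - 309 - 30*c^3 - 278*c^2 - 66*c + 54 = -30*c^3 - 343*c^2 - 434*c - 40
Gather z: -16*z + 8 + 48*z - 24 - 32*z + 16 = 0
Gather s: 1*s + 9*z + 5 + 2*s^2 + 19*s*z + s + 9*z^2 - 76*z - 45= 2*s^2 + s*(19*z + 2) + 9*z^2 - 67*z - 40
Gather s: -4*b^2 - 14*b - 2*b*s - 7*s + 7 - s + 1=-4*b^2 - 14*b + s*(-2*b - 8) + 8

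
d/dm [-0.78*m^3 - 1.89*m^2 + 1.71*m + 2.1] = -2.34*m^2 - 3.78*m + 1.71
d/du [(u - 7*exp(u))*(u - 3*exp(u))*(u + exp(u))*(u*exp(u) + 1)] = (u + 1)*(u - 7*exp(u))*(u - 3*exp(u))*(u + exp(u))*exp(u) + (u - 7*exp(u))*(u - 3*exp(u))*(u*exp(u) + 1)*(exp(u) + 1) - (u - 7*exp(u))*(u + exp(u))*(u*exp(u) + 1)*(3*exp(u) - 1) - (u - 3*exp(u))*(u + exp(u))*(u*exp(u) + 1)*(7*exp(u) - 1)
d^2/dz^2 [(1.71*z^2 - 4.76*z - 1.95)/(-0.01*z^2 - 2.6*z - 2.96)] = (0.089872*z^3 + 0.304865999999997*z^2 - 0.541176000000007*z - 76.982032)/(1.0e-6*z^6 + 0.00078*z^5 + 0.203688*z^4 + 18.03776*z^3 + 60.291648*z^2 + 68.34048*z + 25.934336)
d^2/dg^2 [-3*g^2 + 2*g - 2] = -6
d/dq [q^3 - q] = 3*q^2 - 1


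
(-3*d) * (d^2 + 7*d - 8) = -3*d^3 - 21*d^2 + 24*d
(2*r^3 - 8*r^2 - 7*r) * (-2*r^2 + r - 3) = -4*r^5 + 18*r^4 + 17*r^2 + 21*r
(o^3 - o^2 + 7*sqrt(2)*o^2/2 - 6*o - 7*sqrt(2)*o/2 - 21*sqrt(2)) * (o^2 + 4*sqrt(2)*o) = o^5 - o^4 + 15*sqrt(2)*o^4/2 - 15*sqrt(2)*o^3/2 + 22*o^3 - 45*sqrt(2)*o^2 - 28*o^2 - 168*o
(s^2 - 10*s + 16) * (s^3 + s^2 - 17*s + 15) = s^5 - 9*s^4 - 11*s^3 + 201*s^2 - 422*s + 240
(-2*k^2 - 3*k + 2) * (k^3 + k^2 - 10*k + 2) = -2*k^5 - 5*k^4 + 19*k^3 + 28*k^2 - 26*k + 4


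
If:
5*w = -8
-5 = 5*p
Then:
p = -1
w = -8/5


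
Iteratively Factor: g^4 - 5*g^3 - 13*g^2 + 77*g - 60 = (g + 4)*(g^3 - 9*g^2 + 23*g - 15) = (g - 3)*(g + 4)*(g^2 - 6*g + 5) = (g - 3)*(g - 1)*(g + 4)*(g - 5)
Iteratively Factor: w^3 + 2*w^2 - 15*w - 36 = (w - 4)*(w^2 + 6*w + 9) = (w - 4)*(w + 3)*(w + 3)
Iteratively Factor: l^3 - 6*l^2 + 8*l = (l)*(l^2 - 6*l + 8) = l*(l - 2)*(l - 4)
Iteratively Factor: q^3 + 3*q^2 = (q)*(q^2 + 3*q) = q*(q + 3)*(q)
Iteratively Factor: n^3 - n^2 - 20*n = (n - 5)*(n^2 + 4*n) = (n - 5)*(n + 4)*(n)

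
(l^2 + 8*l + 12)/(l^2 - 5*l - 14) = (l + 6)/(l - 7)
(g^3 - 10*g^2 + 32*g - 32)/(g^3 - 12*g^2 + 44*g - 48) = (g - 4)/(g - 6)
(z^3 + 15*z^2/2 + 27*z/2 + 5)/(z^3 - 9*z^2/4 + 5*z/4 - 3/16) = 8*(2*z^3 + 15*z^2 + 27*z + 10)/(16*z^3 - 36*z^2 + 20*z - 3)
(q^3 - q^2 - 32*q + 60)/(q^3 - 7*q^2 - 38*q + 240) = (q - 2)/(q - 8)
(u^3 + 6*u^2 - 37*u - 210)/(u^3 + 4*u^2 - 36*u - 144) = (u^2 + 12*u + 35)/(u^2 + 10*u + 24)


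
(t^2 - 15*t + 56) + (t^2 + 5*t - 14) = 2*t^2 - 10*t + 42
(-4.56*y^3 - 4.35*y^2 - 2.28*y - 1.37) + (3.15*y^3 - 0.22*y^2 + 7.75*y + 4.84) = -1.41*y^3 - 4.57*y^2 + 5.47*y + 3.47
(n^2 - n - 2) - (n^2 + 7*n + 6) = -8*n - 8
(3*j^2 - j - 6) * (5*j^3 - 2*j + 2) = 15*j^5 - 5*j^4 - 36*j^3 + 8*j^2 + 10*j - 12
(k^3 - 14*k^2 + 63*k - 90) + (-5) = k^3 - 14*k^2 + 63*k - 95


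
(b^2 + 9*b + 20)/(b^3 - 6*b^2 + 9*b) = (b^2 + 9*b + 20)/(b*(b^2 - 6*b + 9))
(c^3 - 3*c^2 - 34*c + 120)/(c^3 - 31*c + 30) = (c - 4)/(c - 1)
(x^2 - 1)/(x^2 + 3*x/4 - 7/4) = 4*(x + 1)/(4*x + 7)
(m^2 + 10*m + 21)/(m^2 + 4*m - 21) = (m + 3)/(m - 3)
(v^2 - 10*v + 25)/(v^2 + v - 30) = (v - 5)/(v + 6)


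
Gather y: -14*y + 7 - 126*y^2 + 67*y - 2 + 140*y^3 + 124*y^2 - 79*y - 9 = 140*y^3 - 2*y^2 - 26*y - 4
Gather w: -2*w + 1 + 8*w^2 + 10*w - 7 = 8*w^2 + 8*w - 6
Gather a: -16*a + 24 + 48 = 72 - 16*a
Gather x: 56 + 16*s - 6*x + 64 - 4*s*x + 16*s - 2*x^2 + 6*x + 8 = -4*s*x + 32*s - 2*x^2 + 128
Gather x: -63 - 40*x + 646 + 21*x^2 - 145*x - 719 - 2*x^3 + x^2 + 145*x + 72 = -2*x^3 + 22*x^2 - 40*x - 64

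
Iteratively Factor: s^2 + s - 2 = (s + 2)*(s - 1)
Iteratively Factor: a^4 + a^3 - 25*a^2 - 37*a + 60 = (a + 3)*(a^3 - 2*a^2 - 19*a + 20) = (a - 1)*(a + 3)*(a^2 - a - 20) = (a - 5)*(a - 1)*(a + 3)*(a + 4)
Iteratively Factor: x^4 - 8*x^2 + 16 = (x - 2)*(x^3 + 2*x^2 - 4*x - 8) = (x - 2)*(x + 2)*(x^2 - 4) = (x - 2)^2*(x + 2)*(x + 2)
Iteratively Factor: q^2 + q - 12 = (q - 3)*(q + 4)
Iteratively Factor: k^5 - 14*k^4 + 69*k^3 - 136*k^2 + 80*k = (k - 4)*(k^4 - 10*k^3 + 29*k^2 - 20*k) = (k - 4)^2*(k^3 - 6*k^2 + 5*k) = (k - 4)^2*(k - 1)*(k^2 - 5*k) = (k - 5)*(k - 4)^2*(k - 1)*(k)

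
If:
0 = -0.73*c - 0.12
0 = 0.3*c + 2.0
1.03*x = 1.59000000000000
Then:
No Solution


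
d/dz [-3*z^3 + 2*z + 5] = 2 - 9*z^2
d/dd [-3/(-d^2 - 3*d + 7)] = 3*(-2*d - 3)/(d^2 + 3*d - 7)^2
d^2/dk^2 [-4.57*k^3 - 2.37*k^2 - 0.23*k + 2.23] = -27.42*k - 4.74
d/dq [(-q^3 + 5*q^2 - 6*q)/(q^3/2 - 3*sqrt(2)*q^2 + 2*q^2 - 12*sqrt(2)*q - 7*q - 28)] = 2*(-q*(q^2 - 5*q + 6)*(-3*q^2 - 8*q + 12*sqrt(2)*q + 14 + 24*sqrt(2)) + (3*q^2 - 10*q + 6)*(-q^3 - 4*q^2 + 6*sqrt(2)*q^2 + 14*q + 24*sqrt(2)*q + 56))/(-q^3 - 4*q^2 + 6*sqrt(2)*q^2 + 14*q + 24*sqrt(2)*q + 56)^2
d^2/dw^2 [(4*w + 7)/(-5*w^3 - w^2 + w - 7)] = 2*(-(4*w + 7)*(15*w^2 + 2*w - 1)^2 + (60*w^2 + 8*w + (4*w + 7)*(15*w + 1) - 4)*(5*w^3 + w^2 - w + 7))/(5*w^3 + w^2 - w + 7)^3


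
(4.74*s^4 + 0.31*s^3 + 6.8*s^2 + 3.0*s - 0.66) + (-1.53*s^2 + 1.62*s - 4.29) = 4.74*s^4 + 0.31*s^3 + 5.27*s^2 + 4.62*s - 4.95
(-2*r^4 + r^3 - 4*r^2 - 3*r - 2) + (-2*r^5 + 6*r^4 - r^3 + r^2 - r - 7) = -2*r^5 + 4*r^4 - 3*r^2 - 4*r - 9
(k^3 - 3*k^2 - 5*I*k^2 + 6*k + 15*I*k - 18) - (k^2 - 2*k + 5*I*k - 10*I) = k^3 - 4*k^2 - 5*I*k^2 + 8*k + 10*I*k - 18 + 10*I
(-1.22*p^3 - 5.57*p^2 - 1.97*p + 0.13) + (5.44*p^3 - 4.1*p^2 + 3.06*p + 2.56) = 4.22*p^3 - 9.67*p^2 + 1.09*p + 2.69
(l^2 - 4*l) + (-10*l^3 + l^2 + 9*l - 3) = -10*l^3 + 2*l^2 + 5*l - 3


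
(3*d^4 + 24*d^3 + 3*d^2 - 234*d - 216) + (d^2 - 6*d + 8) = 3*d^4 + 24*d^3 + 4*d^2 - 240*d - 208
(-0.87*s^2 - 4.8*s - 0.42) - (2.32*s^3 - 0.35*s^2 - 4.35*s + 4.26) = -2.32*s^3 - 0.52*s^2 - 0.45*s - 4.68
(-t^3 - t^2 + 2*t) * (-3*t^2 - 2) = 3*t^5 + 3*t^4 - 4*t^3 + 2*t^2 - 4*t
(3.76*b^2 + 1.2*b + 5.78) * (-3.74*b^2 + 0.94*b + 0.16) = -14.0624*b^4 - 0.953600000000001*b^3 - 19.8876*b^2 + 5.6252*b + 0.9248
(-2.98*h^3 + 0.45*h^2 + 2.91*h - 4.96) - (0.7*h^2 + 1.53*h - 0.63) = -2.98*h^3 - 0.25*h^2 + 1.38*h - 4.33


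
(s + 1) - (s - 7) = 8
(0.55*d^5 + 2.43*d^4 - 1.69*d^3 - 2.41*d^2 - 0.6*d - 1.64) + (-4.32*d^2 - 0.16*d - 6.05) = 0.55*d^5 + 2.43*d^4 - 1.69*d^3 - 6.73*d^2 - 0.76*d - 7.69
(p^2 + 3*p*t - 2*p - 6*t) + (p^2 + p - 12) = 2*p^2 + 3*p*t - p - 6*t - 12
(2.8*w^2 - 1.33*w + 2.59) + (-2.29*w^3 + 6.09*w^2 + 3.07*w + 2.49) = -2.29*w^3 + 8.89*w^2 + 1.74*w + 5.08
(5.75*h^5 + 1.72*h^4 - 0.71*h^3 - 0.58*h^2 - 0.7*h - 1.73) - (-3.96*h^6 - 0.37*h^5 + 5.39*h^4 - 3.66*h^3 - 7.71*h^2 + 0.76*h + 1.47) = 3.96*h^6 + 6.12*h^5 - 3.67*h^4 + 2.95*h^3 + 7.13*h^2 - 1.46*h - 3.2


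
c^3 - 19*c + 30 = (c - 3)*(c - 2)*(c + 5)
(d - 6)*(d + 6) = d^2 - 36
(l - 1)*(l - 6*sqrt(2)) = l^2 - 6*sqrt(2)*l - l + 6*sqrt(2)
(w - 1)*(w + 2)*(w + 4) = w^3 + 5*w^2 + 2*w - 8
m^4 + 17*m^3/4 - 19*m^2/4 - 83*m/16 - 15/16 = (m - 3/2)*(m + 1/4)*(m + 1/2)*(m + 5)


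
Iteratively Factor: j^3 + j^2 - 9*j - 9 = (j - 3)*(j^2 + 4*j + 3) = (j - 3)*(j + 3)*(j + 1)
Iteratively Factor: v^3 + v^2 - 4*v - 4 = (v - 2)*(v^2 + 3*v + 2) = (v - 2)*(v + 1)*(v + 2)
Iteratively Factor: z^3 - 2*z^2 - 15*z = (z - 5)*(z^2 + 3*z) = z*(z - 5)*(z + 3)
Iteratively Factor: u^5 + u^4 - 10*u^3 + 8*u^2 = (u)*(u^4 + u^3 - 10*u^2 + 8*u) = u*(u - 2)*(u^3 + 3*u^2 - 4*u) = u*(u - 2)*(u + 4)*(u^2 - u) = u^2*(u - 2)*(u + 4)*(u - 1)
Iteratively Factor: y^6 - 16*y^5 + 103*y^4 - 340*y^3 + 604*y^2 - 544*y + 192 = (y - 2)*(y^5 - 14*y^4 + 75*y^3 - 190*y^2 + 224*y - 96) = (y - 2)*(y - 1)*(y^4 - 13*y^3 + 62*y^2 - 128*y + 96) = (y - 3)*(y - 2)*(y - 1)*(y^3 - 10*y^2 + 32*y - 32) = (y - 4)*(y - 3)*(y - 2)*(y - 1)*(y^2 - 6*y + 8) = (y - 4)^2*(y - 3)*(y - 2)*(y - 1)*(y - 2)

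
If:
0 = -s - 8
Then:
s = -8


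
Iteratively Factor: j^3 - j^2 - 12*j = (j - 4)*(j^2 + 3*j) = j*(j - 4)*(j + 3)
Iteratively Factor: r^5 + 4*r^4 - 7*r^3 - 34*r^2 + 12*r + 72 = (r + 3)*(r^4 + r^3 - 10*r^2 - 4*r + 24) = (r + 2)*(r + 3)*(r^3 - r^2 - 8*r + 12) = (r - 2)*(r + 2)*(r + 3)*(r^2 + r - 6) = (r - 2)^2*(r + 2)*(r + 3)*(r + 3)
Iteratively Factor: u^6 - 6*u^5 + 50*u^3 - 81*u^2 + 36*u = (u - 3)*(u^5 - 3*u^4 - 9*u^3 + 23*u^2 - 12*u) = (u - 4)*(u - 3)*(u^4 + u^3 - 5*u^2 + 3*u) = (u - 4)*(u - 3)*(u + 3)*(u^3 - 2*u^2 + u) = u*(u - 4)*(u - 3)*(u + 3)*(u^2 - 2*u + 1) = u*(u - 4)*(u - 3)*(u - 1)*(u + 3)*(u - 1)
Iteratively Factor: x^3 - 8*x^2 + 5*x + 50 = (x + 2)*(x^2 - 10*x + 25) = (x - 5)*(x + 2)*(x - 5)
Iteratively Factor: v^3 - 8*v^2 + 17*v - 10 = (v - 2)*(v^2 - 6*v + 5) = (v - 2)*(v - 1)*(v - 5)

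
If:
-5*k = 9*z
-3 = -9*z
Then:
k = -3/5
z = 1/3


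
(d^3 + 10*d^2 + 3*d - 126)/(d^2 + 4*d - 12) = (d^2 + 4*d - 21)/(d - 2)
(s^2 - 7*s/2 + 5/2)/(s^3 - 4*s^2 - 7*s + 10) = (s - 5/2)/(s^2 - 3*s - 10)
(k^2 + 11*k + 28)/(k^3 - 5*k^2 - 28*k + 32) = (k + 7)/(k^2 - 9*k + 8)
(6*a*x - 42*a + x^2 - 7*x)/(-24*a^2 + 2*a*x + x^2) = (x - 7)/(-4*a + x)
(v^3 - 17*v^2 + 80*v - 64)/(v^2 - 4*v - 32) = (v^2 - 9*v + 8)/(v + 4)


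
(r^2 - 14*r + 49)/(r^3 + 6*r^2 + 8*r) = (r^2 - 14*r + 49)/(r*(r^2 + 6*r + 8))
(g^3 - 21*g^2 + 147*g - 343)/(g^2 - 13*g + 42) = (g^2 - 14*g + 49)/(g - 6)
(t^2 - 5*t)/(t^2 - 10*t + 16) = t*(t - 5)/(t^2 - 10*t + 16)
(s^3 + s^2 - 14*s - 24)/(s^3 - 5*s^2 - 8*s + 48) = (s + 2)/(s - 4)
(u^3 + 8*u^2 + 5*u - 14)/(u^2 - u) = u + 9 + 14/u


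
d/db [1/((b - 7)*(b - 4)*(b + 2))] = (-(b - 7)*(b - 4) - (b - 7)*(b + 2) - (b - 4)*(b + 2))/((b - 7)^2*(b - 4)^2*(b + 2)^2)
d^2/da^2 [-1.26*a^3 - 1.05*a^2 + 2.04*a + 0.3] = -7.56*a - 2.1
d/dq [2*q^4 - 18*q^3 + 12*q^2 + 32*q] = 8*q^3 - 54*q^2 + 24*q + 32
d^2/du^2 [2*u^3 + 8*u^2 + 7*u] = 12*u + 16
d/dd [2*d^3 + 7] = 6*d^2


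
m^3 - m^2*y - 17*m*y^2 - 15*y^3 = (m - 5*y)*(m + y)*(m + 3*y)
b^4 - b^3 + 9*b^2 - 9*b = b*(b - 1)*(b - 3*I)*(b + 3*I)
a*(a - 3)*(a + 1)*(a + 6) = a^4 + 4*a^3 - 15*a^2 - 18*a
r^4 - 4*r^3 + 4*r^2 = r^2*(r - 2)^2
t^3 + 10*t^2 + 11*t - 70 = (t - 2)*(t + 5)*(t + 7)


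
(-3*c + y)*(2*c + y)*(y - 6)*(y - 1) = -6*c^2*y^2 + 42*c^2*y - 36*c^2 - c*y^3 + 7*c*y^2 - 6*c*y + y^4 - 7*y^3 + 6*y^2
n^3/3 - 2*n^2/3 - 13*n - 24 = (n/3 + 1)*(n - 8)*(n + 3)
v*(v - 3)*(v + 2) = v^3 - v^2 - 6*v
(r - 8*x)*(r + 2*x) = r^2 - 6*r*x - 16*x^2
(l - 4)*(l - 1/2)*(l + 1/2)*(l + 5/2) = l^4 - 3*l^3/2 - 41*l^2/4 + 3*l/8 + 5/2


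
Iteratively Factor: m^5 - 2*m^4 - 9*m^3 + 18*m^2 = (m)*(m^4 - 2*m^3 - 9*m^2 + 18*m) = m^2*(m^3 - 2*m^2 - 9*m + 18) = m^2*(m - 3)*(m^2 + m - 6) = m^2*(m - 3)*(m + 3)*(m - 2)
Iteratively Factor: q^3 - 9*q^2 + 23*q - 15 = (q - 5)*(q^2 - 4*q + 3) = (q - 5)*(q - 3)*(q - 1)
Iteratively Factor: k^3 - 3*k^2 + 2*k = (k)*(k^2 - 3*k + 2) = k*(k - 1)*(k - 2)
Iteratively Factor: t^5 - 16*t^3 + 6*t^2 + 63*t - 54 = (t + 3)*(t^4 - 3*t^3 - 7*t^2 + 27*t - 18) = (t - 3)*(t + 3)*(t^3 - 7*t + 6) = (t - 3)*(t + 3)^2*(t^2 - 3*t + 2) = (t - 3)*(t - 1)*(t + 3)^2*(t - 2)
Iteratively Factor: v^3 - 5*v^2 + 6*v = (v - 3)*(v^2 - 2*v) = (v - 3)*(v - 2)*(v)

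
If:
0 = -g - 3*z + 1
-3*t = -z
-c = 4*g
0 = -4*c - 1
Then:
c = -1/4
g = 1/16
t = 5/48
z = 5/16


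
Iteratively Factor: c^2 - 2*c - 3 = (c - 3)*(c + 1)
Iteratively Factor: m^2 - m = (m)*(m - 1)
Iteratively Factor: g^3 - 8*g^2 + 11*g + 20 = (g - 4)*(g^2 - 4*g - 5) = (g - 5)*(g - 4)*(g + 1)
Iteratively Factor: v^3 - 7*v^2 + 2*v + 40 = (v + 2)*(v^2 - 9*v + 20) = (v - 4)*(v + 2)*(v - 5)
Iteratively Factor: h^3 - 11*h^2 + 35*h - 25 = (h - 5)*(h^2 - 6*h + 5) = (h - 5)*(h - 1)*(h - 5)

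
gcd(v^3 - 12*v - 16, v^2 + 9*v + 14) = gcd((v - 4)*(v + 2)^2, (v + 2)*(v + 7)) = v + 2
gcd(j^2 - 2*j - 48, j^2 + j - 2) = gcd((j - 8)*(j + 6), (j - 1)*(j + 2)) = 1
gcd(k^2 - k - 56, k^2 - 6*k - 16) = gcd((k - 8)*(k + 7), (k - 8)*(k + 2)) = k - 8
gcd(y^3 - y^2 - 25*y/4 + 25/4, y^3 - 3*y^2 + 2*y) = y - 1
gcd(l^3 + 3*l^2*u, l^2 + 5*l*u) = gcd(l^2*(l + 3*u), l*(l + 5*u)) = l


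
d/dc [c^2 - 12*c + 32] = 2*c - 12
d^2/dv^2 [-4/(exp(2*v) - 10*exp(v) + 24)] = 8*(-4*(exp(v) - 5)^2*exp(v) + (2*exp(v) - 5)*(exp(2*v) - 10*exp(v) + 24))*exp(v)/(exp(2*v) - 10*exp(v) + 24)^3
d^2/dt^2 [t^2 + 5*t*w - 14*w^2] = 2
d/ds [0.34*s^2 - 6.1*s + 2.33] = 0.68*s - 6.1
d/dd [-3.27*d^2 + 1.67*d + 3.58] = 1.67 - 6.54*d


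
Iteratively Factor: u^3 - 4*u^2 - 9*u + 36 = (u - 4)*(u^2 - 9) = (u - 4)*(u - 3)*(u + 3)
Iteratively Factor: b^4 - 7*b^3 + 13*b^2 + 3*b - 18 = (b - 2)*(b^3 - 5*b^2 + 3*b + 9) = (b - 3)*(b - 2)*(b^2 - 2*b - 3) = (b - 3)^2*(b - 2)*(b + 1)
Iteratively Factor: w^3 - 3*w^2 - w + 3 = (w + 1)*(w^2 - 4*w + 3) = (w - 3)*(w + 1)*(w - 1)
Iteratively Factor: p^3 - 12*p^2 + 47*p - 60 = (p - 4)*(p^2 - 8*p + 15) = (p - 5)*(p - 4)*(p - 3)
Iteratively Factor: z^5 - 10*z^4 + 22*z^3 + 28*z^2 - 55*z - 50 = (z + 1)*(z^4 - 11*z^3 + 33*z^2 - 5*z - 50) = (z + 1)^2*(z^3 - 12*z^2 + 45*z - 50) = (z - 5)*(z + 1)^2*(z^2 - 7*z + 10) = (z - 5)^2*(z + 1)^2*(z - 2)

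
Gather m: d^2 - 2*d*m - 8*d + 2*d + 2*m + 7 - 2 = d^2 - 6*d + m*(2 - 2*d) + 5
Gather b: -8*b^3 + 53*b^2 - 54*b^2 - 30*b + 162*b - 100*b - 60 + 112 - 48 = -8*b^3 - b^2 + 32*b + 4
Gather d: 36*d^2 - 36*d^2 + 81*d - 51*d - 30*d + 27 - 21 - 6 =0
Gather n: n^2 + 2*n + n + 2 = n^2 + 3*n + 2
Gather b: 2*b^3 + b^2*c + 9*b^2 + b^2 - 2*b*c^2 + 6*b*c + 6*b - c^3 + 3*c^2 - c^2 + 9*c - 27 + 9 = 2*b^3 + b^2*(c + 10) + b*(-2*c^2 + 6*c + 6) - c^3 + 2*c^2 + 9*c - 18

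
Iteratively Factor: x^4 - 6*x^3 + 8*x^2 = (x)*(x^3 - 6*x^2 + 8*x) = x^2*(x^2 - 6*x + 8) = x^2*(x - 2)*(x - 4)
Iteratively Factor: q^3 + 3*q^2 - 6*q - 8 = (q + 1)*(q^2 + 2*q - 8) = (q + 1)*(q + 4)*(q - 2)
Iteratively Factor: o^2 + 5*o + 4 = (o + 1)*(o + 4)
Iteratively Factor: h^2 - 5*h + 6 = (h - 3)*(h - 2)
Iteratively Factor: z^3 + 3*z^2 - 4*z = (z)*(z^2 + 3*z - 4) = z*(z - 1)*(z + 4)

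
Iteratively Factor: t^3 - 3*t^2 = (t)*(t^2 - 3*t) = t^2*(t - 3)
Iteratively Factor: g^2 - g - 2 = (g + 1)*(g - 2)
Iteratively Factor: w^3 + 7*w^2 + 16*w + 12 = (w + 2)*(w^2 + 5*w + 6) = (w + 2)*(w + 3)*(w + 2)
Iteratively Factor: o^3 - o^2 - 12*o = (o - 4)*(o^2 + 3*o) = o*(o - 4)*(o + 3)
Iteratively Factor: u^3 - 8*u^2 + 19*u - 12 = (u - 3)*(u^2 - 5*u + 4) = (u - 4)*(u - 3)*(u - 1)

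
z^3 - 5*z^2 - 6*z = z*(z - 6)*(z + 1)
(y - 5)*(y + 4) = y^2 - y - 20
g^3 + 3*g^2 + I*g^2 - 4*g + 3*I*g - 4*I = (g - 1)*(g + 4)*(g + I)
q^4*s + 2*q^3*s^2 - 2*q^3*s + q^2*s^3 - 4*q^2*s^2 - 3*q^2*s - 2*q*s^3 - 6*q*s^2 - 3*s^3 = (q - 3)*(q + s)^2*(q*s + s)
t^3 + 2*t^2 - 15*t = t*(t - 3)*(t + 5)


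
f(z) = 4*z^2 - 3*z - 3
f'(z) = 8*z - 3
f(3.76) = 42.27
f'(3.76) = 27.08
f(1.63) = 2.74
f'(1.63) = 10.04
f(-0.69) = 0.97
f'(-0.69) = -8.52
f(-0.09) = -2.70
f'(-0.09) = -3.72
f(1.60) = 2.44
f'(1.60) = 9.80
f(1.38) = 0.48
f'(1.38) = 8.04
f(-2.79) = 36.51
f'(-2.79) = -25.32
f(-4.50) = 91.50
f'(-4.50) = -39.00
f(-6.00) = 159.00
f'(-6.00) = -51.00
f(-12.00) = 609.00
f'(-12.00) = -99.00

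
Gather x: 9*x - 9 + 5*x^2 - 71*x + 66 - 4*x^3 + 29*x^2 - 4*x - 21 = -4*x^3 + 34*x^2 - 66*x + 36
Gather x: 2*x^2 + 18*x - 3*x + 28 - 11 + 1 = 2*x^2 + 15*x + 18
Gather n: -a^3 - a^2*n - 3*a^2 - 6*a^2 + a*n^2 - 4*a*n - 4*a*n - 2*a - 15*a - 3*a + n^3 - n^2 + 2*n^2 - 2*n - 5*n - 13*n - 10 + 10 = -a^3 - 9*a^2 - 20*a + n^3 + n^2*(a + 1) + n*(-a^2 - 8*a - 20)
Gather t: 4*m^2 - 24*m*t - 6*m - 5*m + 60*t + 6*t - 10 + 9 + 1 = 4*m^2 - 11*m + t*(66 - 24*m)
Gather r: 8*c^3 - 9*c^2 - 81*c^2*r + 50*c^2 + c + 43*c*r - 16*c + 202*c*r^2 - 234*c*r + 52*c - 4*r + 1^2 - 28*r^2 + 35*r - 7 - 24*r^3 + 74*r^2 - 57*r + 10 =8*c^3 + 41*c^2 + 37*c - 24*r^3 + r^2*(202*c + 46) + r*(-81*c^2 - 191*c - 26) + 4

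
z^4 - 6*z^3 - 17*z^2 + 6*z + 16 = (z - 8)*(z - 1)*(z + 1)*(z + 2)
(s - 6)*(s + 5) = s^2 - s - 30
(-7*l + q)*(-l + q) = 7*l^2 - 8*l*q + q^2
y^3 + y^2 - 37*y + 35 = (y - 5)*(y - 1)*(y + 7)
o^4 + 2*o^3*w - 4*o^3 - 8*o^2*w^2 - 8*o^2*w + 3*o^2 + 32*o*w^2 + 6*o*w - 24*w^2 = (o - 3)*(o - 1)*(o - 2*w)*(o + 4*w)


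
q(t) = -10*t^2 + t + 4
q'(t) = 1 - 20*t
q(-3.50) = -122.00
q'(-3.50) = 71.00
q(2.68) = -65.14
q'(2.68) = -52.60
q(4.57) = -200.28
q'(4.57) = -90.40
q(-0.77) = -2.70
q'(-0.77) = 16.40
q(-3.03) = -90.84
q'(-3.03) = 61.60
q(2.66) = -64.10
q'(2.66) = -52.20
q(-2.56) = -64.10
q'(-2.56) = 52.20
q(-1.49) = -19.69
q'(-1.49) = 30.80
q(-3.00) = -89.00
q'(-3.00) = 61.00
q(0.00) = 4.00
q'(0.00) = 1.00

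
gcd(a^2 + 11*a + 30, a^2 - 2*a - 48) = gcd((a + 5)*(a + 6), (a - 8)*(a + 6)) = a + 6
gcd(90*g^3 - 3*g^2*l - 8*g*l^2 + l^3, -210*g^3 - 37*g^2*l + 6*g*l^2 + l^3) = 6*g - l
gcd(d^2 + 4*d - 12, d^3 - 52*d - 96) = d + 6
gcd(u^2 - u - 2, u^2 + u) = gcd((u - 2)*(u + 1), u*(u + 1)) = u + 1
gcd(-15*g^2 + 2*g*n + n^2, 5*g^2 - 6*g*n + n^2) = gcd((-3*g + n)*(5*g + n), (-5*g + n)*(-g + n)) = 1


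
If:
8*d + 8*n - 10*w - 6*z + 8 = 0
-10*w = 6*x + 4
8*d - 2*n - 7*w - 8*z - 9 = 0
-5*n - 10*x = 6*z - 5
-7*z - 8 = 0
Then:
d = -25567/12740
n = -6317/3185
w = -1087/637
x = 1387/637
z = -8/7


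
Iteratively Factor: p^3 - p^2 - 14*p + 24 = (p - 3)*(p^2 + 2*p - 8) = (p - 3)*(p + 4)*(p - 2)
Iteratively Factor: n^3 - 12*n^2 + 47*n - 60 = (n - 5)*(n^2 - 7*n + 12) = (n - 5)*(n - 4)*(n - 3)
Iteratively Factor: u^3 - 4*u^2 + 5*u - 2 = (u - 1)*(u^2 - 3*u + 2) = (u - 1)^2*(u - 2)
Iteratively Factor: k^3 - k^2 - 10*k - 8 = (k - 4)*(k^2 + 3*k + 2) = (k - 4)*(k + 2)*(k + 1)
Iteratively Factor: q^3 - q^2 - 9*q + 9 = (q - 1)*(q^2 - 9) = (q - 3)*(q - 1)*(q + 3)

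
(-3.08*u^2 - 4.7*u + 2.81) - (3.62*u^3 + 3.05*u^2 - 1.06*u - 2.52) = -3.62*u^3 - 6.13*u^2 - 3.64*u + 5.33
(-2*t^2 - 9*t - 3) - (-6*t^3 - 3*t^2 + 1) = 6*t^3 + t^2 - 9*t - 4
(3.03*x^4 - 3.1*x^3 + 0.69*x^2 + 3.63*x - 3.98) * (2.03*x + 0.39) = 6.1509*x^5 - 5.1113*x^4 + 0.1917*x^3 + 7.638*x^2 - 6.6637*x - 1.5522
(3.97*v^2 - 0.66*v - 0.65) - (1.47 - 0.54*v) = 3.97*v^2 - 0.12*v - 2.12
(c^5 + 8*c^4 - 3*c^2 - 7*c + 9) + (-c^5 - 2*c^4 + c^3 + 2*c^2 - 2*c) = 6*c^4 + c^3 - c^2 - 9*c + 9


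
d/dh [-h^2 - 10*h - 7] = -2*h - 10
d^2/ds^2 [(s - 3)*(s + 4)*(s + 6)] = 6*s + 14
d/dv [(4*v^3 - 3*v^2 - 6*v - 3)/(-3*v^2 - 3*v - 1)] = 3*(-4*v^4 - 8*v^3 - 7*v^2 - 4*v - 1)/(9*v^4 + 18*v^3 + 15*v^2 + 6*v + 1)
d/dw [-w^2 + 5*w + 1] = 5 - 2*w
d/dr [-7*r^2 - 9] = -14*r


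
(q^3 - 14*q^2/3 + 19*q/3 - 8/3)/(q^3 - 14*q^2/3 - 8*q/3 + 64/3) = (q^2 - 2*q + 1)/(q^2 - 2*q - 8)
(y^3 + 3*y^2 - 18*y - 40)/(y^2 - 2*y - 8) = y + 5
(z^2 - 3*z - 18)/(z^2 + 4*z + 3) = (z - 6)/(z + 1)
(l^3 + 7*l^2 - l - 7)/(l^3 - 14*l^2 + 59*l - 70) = (l^3 + 7*l^2 - l - 7)/(l^3 - 14*l^2 + 59*l - 70)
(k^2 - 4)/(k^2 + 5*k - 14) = (k + 2)/(k + 7)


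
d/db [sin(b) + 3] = cos(b)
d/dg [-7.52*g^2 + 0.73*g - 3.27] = 0.73 - 15.04*g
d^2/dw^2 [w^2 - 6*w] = 2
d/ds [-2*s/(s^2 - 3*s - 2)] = 2*(s^2 + 2)/(s^4 - 6*s^3 + 5*s^2 + 12*s + 4)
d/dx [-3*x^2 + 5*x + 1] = 5 - 6*x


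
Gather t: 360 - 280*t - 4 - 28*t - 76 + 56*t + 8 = 288 - 252*t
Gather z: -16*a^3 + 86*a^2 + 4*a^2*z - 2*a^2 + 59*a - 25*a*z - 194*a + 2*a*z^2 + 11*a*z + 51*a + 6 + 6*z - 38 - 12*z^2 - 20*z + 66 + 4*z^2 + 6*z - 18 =-16*a^3 + 84*a^2 - 84*a + z^2*(2*a - 8) + z*(4*a^2 - 14*a - 8) + 16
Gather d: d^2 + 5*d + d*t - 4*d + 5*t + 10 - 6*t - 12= d^2 + d*(t + 1) - t - 2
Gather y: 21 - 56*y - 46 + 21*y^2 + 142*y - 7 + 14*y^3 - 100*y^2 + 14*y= 14*y^3 - 79*y^2 + 100*y - 32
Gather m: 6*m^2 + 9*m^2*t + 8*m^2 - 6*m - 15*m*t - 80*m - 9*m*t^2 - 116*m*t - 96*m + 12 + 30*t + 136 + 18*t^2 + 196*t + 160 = m^2*(9*t + 14) + m*(-9*t^2 - 131*t - 182) + 18*t^2 + 226*t + 308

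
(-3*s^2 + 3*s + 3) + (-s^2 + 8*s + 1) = -4*s^2 + 11*s + 4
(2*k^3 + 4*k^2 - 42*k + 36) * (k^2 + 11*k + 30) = 2*k^5 + 26*k^4 + 62*k^3 - 306*k^2 - 864*k + 1080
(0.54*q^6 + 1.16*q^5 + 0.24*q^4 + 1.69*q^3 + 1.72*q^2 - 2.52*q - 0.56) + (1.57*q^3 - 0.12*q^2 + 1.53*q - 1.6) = 0.54*q^6 + 1.16*q^5 + 0.24*q^4 + 3.26*q^3 + 1.6*q^2 - 0.99*q - 2.16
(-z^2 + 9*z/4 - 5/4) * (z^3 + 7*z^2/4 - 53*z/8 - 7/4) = -z^5 + z^4/2 + 149*z^3/16 - 491*z^2/32 + 139*z/32 + 35/16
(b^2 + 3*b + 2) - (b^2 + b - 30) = 2*b + 32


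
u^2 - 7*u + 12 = (u - 4)*(u - 3)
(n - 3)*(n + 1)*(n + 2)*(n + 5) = n^4 + 5*n^3 - 7*n^2 - 41*n - 30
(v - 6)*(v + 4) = v^2 - 2*v - 24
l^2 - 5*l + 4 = (l - 4)*(l - 1)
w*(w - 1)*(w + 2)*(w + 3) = w^4 + 4*w^3 + w^2 - 6*w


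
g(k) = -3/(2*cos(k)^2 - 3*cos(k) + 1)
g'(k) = -3*(4*sin(k)*cos(k) - 3*sin(k))/(2*cos(k)^2 - 3*cos(k) + 1)^2 = 3*(3 - 4*cos(k))*sin(k)/(-3*cos(k) + cos(2*k) + 2)^2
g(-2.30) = -0.77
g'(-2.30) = -0.84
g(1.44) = -4.67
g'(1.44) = 17.84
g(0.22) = 130.77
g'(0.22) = -1124.07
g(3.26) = -0.50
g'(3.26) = -0.07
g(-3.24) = -0.50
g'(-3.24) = 0.06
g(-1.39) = -5.71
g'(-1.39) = -24.40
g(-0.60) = 26.40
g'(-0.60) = 39.52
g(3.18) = -0.50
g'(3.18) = -0.02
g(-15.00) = -0.68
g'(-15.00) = -0.60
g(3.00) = -0.51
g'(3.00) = 0.08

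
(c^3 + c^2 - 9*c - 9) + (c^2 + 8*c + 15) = c^3 + 2*c^2 - c + 6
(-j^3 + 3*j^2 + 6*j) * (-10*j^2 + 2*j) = 10*j^5 - 32*j^4 - 54*j^3 + 12*j^2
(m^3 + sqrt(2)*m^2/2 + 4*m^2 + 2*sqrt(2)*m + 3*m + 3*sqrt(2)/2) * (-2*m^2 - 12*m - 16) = -2*m^5 - 20*m^4 - sqrt(2)*m^4 - 70*m^3 - 10*sqrt(2)*m^3 - 100*m^2 - 35*sqrt(2)*m^2 - 50*sqrt(2)*m - 48*m - 24*sqrt(2)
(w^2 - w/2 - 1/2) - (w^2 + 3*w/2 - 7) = 13/2 - 2*w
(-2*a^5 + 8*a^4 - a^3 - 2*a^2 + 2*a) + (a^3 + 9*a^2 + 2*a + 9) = -2*a^5 + 8*a^4 + 7*a^2 + 4*a + 9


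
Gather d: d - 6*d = -5*d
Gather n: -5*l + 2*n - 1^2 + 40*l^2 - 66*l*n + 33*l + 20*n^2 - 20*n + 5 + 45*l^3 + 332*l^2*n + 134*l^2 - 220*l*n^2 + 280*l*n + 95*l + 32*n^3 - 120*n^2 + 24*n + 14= 45*l^3 + 174*l^2 + 123*l + 32*n^3 + n^2*(-220*l - 100) + n*(332*l^2 + 214*l + 6) + 18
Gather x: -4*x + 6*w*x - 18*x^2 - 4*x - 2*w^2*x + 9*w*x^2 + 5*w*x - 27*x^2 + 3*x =x^2*(9*w - 45) + x*(-2*w^2 + 11*w - 5)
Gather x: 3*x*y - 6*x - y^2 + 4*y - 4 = x*(3*y - 6) - y^2 + 4*y - 4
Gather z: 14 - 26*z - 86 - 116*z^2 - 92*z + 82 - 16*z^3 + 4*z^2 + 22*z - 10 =-16*z^3 - 112*z^2 - 96*z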